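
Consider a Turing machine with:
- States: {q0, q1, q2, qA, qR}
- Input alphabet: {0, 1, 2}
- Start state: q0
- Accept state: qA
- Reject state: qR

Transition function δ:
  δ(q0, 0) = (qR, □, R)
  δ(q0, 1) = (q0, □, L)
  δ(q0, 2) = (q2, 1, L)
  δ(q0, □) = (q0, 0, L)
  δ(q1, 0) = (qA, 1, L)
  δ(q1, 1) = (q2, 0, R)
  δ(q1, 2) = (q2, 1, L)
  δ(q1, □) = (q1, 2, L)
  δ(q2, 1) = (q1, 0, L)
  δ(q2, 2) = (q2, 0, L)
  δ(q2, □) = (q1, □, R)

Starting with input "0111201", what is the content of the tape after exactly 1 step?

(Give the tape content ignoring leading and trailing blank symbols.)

Execution trace:
Initial: [q0]0111201
Step 1: δ(q0, 0) = (qR, □, R) → □[qR]111201

The machine reaches the reject state qR and halts.

After 1 step, the tape (ignoring leading/trailing blanks) is: 111201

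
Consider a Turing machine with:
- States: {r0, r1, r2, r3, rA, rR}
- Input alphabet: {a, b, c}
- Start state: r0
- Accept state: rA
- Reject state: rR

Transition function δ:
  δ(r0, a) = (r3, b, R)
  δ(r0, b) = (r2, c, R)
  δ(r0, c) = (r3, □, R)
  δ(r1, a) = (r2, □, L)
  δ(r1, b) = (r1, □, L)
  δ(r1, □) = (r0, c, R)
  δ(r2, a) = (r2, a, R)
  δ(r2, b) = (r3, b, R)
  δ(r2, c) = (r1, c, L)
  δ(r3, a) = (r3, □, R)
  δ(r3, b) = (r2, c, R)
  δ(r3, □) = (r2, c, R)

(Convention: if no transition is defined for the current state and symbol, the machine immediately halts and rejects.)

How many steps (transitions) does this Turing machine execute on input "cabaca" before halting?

Execution trace:
Initial: [r0]cabaca
Step 1: δ(r0, c) = (r3, □, R) → □[r3]abaca
Step 2: δ(r3, a) = (r3, □, R) → □□[r3]baca
Step 3: δ(r3, b) = (r2, c, R) → □□c[r2]aca
Step 4: δ(r2, a) = (r2, a, R) → □□ca[r2]ca
Step 5: δ(r2, c) = (r1, c, L) → □□c[r1]aca
Step 6: δ(r1, a) = (r2, □, L) → □□[r2]c□ca
Step 7: δ(r2, c) = (r1, c, L) → □[r1]□c□ca
Step 8: δ(r1, □) = (r0, c, R) → □c[r0]c□ca
Step 9: δ(r0, c) = (r3, □, R) → □c□[r3]□ca
Step 10: δ(r3, □) = (r2, c, R) → □c□c[r2]ca
Step 11: δ(r2, c) = (r1, c, L) → □c□[r1]cca

No transition is defined for δ(r1, c). By convention the machine halts and rejects.

The machine executed 11 steps before halting.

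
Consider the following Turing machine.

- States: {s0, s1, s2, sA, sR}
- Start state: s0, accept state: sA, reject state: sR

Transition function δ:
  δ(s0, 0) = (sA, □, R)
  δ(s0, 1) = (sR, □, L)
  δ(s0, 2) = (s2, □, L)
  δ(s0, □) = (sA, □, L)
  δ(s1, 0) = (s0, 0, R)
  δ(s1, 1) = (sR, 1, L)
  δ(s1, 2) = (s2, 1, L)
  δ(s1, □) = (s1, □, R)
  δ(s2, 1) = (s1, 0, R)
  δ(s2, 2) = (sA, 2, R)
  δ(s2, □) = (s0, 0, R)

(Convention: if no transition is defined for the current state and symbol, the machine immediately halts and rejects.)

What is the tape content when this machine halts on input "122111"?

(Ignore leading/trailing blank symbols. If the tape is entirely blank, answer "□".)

Execution trace:
Initial: [s0]122111
Step 1: δ(s0, 1) = (sR, □, L) → [sR]□□22111

The machine reaches the reject state sR and halts.

Final tape (ignoring leading/trailing blanks): 22111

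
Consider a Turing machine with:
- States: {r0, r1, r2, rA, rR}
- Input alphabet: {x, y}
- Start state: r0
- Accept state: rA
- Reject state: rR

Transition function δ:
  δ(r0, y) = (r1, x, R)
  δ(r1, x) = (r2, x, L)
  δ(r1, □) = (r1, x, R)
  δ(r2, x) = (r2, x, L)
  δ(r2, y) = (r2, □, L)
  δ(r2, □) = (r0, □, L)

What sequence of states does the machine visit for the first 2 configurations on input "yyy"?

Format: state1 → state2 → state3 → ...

Execution trace:
Initial: [r0]yyy
Step 1: δ(r0, y) = (r1, x, R) → x[r1]yy

No transition is defined for δ(r1, y). By convention the machine halts and rejects.

State sequence: r0 → r1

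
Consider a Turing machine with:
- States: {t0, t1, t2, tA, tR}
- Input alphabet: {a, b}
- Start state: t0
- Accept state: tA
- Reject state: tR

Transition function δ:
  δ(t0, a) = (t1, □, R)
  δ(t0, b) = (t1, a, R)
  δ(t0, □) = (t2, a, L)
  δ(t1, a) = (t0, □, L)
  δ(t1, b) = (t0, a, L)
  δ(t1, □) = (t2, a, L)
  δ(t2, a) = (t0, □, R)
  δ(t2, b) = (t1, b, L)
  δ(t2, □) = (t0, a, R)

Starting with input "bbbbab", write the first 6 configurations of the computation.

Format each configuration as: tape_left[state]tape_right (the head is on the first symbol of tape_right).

Transitions applied:
Step 1: δ(t0, b) = (t1, a, R)
Step 2: δ(t1, b) = (t0, a, L)
Step 3: δ(t0, a) = (t1, □, R)
Step 4: δ(t1, a) = (t0, □, L)
Step 5: δ(t0, □) = (t2, a, L)

The first 6 configurations are:
[t0]bbbbab ⊢ a[t1]bbbab ⊢ [t0]aabbab ⊢ □[t1]abbab ⊢ [t0]□□bbab ⊢ [t2]□a□bbab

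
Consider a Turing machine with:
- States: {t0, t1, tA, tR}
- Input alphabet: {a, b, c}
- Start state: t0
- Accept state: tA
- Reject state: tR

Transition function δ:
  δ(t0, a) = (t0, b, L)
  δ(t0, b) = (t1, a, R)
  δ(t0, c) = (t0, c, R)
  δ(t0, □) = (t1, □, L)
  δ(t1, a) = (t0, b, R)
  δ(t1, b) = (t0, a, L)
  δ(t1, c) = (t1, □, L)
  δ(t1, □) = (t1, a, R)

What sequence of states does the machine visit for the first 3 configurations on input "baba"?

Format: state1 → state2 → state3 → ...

Execution trace:
Initial: [t0]baba
Step 1: δ(t0, b) = (t1, a, R) → a[t1]aba
Step 2: δ(t1, a) = (t0, b, R) → ab[t0]ba

State sequence: t0 → t1 → t0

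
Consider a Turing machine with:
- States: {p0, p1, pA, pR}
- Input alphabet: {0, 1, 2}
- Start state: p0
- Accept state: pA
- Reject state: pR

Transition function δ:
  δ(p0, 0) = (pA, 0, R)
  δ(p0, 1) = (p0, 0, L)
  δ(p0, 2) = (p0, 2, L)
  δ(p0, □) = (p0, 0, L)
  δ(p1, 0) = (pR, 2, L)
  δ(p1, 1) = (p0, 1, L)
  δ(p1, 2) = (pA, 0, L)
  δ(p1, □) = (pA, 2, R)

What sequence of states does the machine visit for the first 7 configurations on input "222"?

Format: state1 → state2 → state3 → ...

Execution trace:
Initial: [p0]222
Step 1: δ(p0, 2) = (p0, 2, L) → [p0]□222
Step 2: δ(p0, □) = (p0, 0, L) → [p0]□0222
Step 3: δ(p0, □) = (p0, 0, L) → [p0]□00222
Step 4: δ(p0, □) = (p0, 0, L) → [p0]□000222
Step 5: δ(p0, □) = (p0, 0, L) → [p0]□0000222
Step 6: δ(p0, □) = (p0, 0, L) → [p0]□00000222

State sequence: p0 → p0 → p0 → p0 → p0 → p0 → p0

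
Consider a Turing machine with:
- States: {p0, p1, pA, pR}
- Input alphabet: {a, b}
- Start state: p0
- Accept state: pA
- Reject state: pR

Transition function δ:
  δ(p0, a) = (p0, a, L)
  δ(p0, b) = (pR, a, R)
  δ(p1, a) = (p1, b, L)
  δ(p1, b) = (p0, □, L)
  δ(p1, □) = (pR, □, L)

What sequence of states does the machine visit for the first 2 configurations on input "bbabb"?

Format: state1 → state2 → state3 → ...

Execution trace:
Initial: [p0]bbabb
Step 1: δ(p0, b) = (pR, a, R) → a[pR]babb

The machine reaches the reject state pR and halts.

State sequence: p0 → pR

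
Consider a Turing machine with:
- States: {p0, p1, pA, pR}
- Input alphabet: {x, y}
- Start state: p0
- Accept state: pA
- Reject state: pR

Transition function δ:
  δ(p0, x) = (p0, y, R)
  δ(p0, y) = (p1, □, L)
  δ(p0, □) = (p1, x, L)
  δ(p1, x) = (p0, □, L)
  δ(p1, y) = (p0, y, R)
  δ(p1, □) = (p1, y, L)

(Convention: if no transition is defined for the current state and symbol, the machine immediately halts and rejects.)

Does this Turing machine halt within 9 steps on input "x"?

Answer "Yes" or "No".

Execution trace:
Initial: [p0]x
Step 1: δ(p0, x) = (p0, y, R) → y[p0]□
Step 2: δ(p0, □) = (p1, x, L) → [p1]yx
Step 3: δ(p1, y) = (p0, y, R) → y[p0]x
Step 4: δ(p0, x) = (p0, y, R) → yy[p0]□
Step 5: δ(p0, □) = (p1, x, L) → y[p1]yx
Step 6: δ(p1, y) = (p0, y, R) → yy[p0]x
Step 7: δ(p0, x) = (p0, y, R) → yyy[p0]□
Step 8: δ(p0, □) = (p1, x, L) → yy[p1]yx
Step 9: δ(p1, y) = (p0, y, R) → yyy[p0]x

The machine has not reached a halting state after 9 steps.
The machine did not halt within the 9-step bound.

Answer: No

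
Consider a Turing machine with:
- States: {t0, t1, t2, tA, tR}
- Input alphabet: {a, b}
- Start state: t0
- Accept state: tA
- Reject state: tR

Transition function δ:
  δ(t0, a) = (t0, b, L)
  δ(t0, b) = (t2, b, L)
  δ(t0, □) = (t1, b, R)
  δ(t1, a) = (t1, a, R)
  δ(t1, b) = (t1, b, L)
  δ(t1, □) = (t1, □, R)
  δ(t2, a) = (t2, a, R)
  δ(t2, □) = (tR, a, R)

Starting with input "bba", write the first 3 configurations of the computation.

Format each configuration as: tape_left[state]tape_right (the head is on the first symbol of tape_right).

Transitions applied:
Step 1: δ(t0, b) = (t2, b, L)
Step 2: δ(t2, □) = (tR, a, R)

The first 3 configurations are:
[t0]bba ⊢ [t2]□bba ⊢ a[tR]bba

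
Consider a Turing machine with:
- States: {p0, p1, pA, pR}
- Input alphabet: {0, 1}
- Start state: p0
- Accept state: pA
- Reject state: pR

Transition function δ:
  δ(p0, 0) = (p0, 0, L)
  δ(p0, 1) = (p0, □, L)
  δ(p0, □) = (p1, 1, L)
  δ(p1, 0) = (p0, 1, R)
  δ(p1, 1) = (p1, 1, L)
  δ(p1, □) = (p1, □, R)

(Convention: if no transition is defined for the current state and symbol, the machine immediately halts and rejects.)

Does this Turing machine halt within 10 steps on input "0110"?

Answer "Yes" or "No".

Execution trace:
Initial: [p0]0110
Step 1: δ(p0, 0) = (p0, 0, L) → [p0]□0110
Step 2: δ(p0, □) = (p1, 1, L) → [p1]□10110
Step 3: δ(p1, □) = (p1, □, R) → □[p1]10110
Step 4: δ(p1, 1) = (p1, 1, L) → [p1]□10110
Step 5: δ(p1, □) = (p1, □, R) → □[p1]10110
Step 6: δ(p1, 1) = (p1, 1, L) → [p1]□10110
Step 7: δ(p1, □) = (p1, □, R) → □[p1]10110
Step 8: δ(p1, 1) = (p1, 1, L) → [p1]□10110
Step 9: δ(p1, □) = (p1, □, R) → □[p1]10110
Step 10: δ(p1, 1) = (p1, 1, L) → [p1]□10110

The machine has not reached a halting state after 10 steps.
The machine did not halt within the 10-step bound.

Answer: No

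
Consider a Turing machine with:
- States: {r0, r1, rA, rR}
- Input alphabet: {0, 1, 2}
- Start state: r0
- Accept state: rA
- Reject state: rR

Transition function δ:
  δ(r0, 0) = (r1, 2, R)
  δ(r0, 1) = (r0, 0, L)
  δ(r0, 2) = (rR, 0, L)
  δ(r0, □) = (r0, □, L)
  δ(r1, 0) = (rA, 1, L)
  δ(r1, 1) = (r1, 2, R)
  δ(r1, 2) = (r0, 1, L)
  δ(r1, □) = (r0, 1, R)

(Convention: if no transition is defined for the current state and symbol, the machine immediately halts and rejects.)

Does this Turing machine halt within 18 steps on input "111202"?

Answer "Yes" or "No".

Execution trace:
Initial: [r0]111202
Step 1: δ(r0, 1) = (r0, 0, L) → [r0]□011202
Step 2: δ(r0, □) = (r0, □, L) → [r0]□□011202
Step 3: δ(r0, □) = (r0, □, L) → [r0]□□□011202
Step 4: δ(r0, □) = (r0, □, L) → [r0]□□□□011202
Step 5: δ(r0, □) = (r0, □, L) → [r0]□□□□□011202
Step 6: δ(r0, □) = (r0, □, L) → [r0]□□□□□□011202
Step 7: δ(r0, □) = (r0, □, L) → [r0]□□□□□□□011202
Step 8: δ(r0, □) = (r0, □, L) → [r0]□□□□□□□□011202
Step 9: δ(r0, □) = (r0, □, L) → [r0]□□□□□□□□□011202
Step 10: δ(r0, □) = (r0, □, L) → [r0]□□□□□□□□□□011202
Step 11: δ(r0, □) = (r0, □, L) → [r0]□□□□□□□□□□□011202
Step 12: δ(r0, □) = (r0, □, L) → [r0]□□□□□□□□□□□□011202
Step 13: δ(r0, □) = (r0, □, L) → [r0]□□□□□□□□□□□□□011202
Step 14: δ(r0, □) = (r0, □, L) → [r0]□□□□□□□□□□□□□□011202
Step 15: δ(r0, □) = (r0, □, L) → [r0]□□□□□□□□□□□□□□□011202
Step 16: δ(r0, □) = (r0, □, L) → [r0]□□□□□□□□□□□□□□□□011202
Step 17: δ(r0, □) = (r0, □, L) → [r0]□□□□□□□□□□□□□□□□□011202
Step 18: δ(r0, □) = (r0, □, L) → [r0]□□□□□□□□□□□□□□□□□□011202

The machine has not reached a halting state after 18 steps.
The machine did not halt within the 18-step bound.

Answer: No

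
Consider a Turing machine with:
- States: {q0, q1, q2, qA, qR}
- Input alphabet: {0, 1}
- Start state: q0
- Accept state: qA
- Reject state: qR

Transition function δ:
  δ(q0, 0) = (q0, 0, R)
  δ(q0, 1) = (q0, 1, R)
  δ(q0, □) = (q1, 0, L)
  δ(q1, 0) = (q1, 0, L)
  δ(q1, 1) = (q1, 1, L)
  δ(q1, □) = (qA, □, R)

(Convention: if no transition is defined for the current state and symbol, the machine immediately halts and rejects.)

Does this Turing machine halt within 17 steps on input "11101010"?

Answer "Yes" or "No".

Execution trace:
Initial: [q0]11101010
Step 1: δ(q0, 1) = (q0, 1, R) → 1[q0]1101010
Step 2: δ(q0, 1) = (q0, 1, R) → 11[q0]101010
Step 3: δ(q0, 1) = (q0, 1, R) → 111[q0]01010
Step 4: δ(q0, 0) = (q0, 0, R) → 1110[q0]1010
Step 5: δ(q0, 1) = (q0, 1, R) → 11101[q0]010
Step 6: δ(q0, 0) = (q0, 0, R) → 111010[q0]10
Step 7: δ(q0, 1) = (q0, 1, R) → 1110101[q0]0
Step 8: δ(q0, 0) = (q0, 0, R) → 11101010[q0]□
Step 9: δ(q0, □) = (q1, 0, L) → 1110101[q1]00
Step 10: δ(q1, 0) = (q1, 0, L) → 111010[q1]100
Step 11: δ(q1, 1) = (q1, 1, L) → 11101[q1]0100
Step 12: δ(q1, 0) = (q1, 0, L) → 1110[q1]10100
Step 13: δ(q1, 1) = (q1, 1, L) → 111[q1]010100
Step 14: δ(q1, 0) = (q1, 0, L) → 11[q1]1010100
Step 15: δ(q1, 1) = (q1, 1, L) → 1[q1]11010100
Step 16: δ(q1, 1) = (q1, 1, L) → [q1]111010100
Step 17: δ(q1, 1) = (q1, 1, L) → [q1]□111010100

The machine has not reached a halting state after 17 steps.
The machine did not halt within the 17-step bound.

Answer: No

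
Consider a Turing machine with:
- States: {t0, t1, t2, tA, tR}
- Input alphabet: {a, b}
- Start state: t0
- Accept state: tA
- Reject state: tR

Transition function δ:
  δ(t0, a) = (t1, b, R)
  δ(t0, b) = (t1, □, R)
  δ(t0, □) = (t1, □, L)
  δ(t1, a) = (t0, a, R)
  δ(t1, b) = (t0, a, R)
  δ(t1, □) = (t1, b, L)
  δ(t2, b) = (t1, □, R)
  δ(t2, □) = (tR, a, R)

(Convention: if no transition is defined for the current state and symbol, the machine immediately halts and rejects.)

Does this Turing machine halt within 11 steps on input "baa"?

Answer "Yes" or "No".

Execution trace:
Initial: [t0]baa
Step 1: δ(t0, b) = (t1, □, R) → □[t1]aa
Step 2: δ(t1, a) = (t0, a, R) → □a[t0]a
Step 3: δ(t0, a) = (t1, b, R) → □ab[t1]□
Step 4: δ(t1, □) = (t1, b, L) → □a[t1]bb
Step 5: δ(t1, b) = (t0, a, R) → □aa[t0]b
Step 6: δ(t0, b) = (t1, □, R) → □aa□[t1]□
Step 7: δ(t1, □) = (t1, b, L) → □aa[t1]□b
Step 8: δ(t1, □) = (t1, b, L) → □a[t1]abb
Step 9: δ(t1, a) = (t0, a, R) → □aa[t0]bb
Step 10: δ(t0, b) = (t1, □, R) → □aa□[t1]b
Step 11: δ(t1, b) = (t0, a, R) → □aa□a[t0]□

The machine has not reached a halting state after 11 steps.
The machine did not halt within the 11-step bound.

Answer: No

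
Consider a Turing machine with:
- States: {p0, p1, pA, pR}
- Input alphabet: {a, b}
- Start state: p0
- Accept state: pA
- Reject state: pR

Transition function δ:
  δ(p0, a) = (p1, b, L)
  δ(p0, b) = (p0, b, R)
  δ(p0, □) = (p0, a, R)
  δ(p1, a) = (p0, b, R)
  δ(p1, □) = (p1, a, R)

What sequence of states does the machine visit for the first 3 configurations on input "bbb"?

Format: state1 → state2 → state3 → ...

Execution trace:
Initial: [p0]bbb
Step 1: δ(p0, b) = (p0, b, R) → b[p0]bb
Step 2: δ(p0, b) = (p0, b, R) → bb[p0]b

State sequence: p0 → p0 → p0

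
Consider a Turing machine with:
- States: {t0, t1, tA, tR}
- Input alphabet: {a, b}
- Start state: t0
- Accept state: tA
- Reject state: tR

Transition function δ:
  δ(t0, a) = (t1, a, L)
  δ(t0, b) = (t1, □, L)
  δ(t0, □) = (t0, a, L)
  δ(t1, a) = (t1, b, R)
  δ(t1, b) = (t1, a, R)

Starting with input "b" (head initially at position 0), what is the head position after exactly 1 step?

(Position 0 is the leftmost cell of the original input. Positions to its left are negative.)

Execution trace (head position shown):
Step 0: [t0]b  (head at position 0)
Step 1: move left → [t1]□□  (head at position -1)

After 1 step, the head is at position -1.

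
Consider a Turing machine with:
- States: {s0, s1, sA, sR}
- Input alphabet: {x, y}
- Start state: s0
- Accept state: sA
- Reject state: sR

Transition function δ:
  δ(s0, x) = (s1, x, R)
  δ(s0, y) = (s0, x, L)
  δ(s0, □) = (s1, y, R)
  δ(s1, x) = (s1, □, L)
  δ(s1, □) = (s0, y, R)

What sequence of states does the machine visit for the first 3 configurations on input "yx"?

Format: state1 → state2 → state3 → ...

Execution trace:
Initial: [s0]yx
Step 1: δ(s0, y) = (s0, x, L) → [s0]□xx
Step 2: δ(s0, □) = (s1, y, R) → y[s1]xx

State sequence: s0 → s0 → s1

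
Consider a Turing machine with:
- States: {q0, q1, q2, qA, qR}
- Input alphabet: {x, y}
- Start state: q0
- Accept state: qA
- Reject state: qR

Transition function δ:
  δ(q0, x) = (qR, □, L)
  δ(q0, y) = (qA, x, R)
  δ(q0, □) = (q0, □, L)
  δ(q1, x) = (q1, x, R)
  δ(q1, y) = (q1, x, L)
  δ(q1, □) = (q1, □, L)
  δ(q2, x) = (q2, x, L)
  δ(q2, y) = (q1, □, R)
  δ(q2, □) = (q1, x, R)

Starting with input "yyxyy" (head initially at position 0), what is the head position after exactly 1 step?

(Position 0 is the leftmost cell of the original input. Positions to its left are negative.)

Execution trace (head position shown):
Step 0: [q0]yyxyy  (head at position 0)
Step 1: move right → x[qA]yxyy  (head at position 1)

After 1 step, the head is at position 1.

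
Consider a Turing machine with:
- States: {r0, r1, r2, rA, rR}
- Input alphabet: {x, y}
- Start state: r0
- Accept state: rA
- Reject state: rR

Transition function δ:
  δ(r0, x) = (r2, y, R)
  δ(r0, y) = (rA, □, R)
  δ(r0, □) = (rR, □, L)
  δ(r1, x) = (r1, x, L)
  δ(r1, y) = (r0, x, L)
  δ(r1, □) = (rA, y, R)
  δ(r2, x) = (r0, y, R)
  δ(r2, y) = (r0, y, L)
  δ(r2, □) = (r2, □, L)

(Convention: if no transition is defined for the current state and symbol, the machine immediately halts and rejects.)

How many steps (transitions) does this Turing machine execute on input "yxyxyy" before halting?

Execution trace:
Initial: [r0]yxyxyy
Step 1: δ(r0, y) = (rA, □, R) → □[rA]xyxyy

The machine reaches the accept state rA and halts.

The machine executed 1 step before halting.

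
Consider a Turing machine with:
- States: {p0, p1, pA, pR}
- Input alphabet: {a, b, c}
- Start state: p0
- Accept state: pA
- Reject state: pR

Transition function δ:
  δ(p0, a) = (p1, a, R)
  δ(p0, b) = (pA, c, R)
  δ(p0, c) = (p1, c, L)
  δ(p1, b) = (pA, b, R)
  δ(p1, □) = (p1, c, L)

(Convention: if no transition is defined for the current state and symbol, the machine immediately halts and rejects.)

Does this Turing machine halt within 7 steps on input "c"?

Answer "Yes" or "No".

Execution trace:
Initial: [p0]c
Step 1: δ(p0, c) = (p1, c, L) → [p1]□c
Step 2: δ(p1, □) = (p1, c, L) → [p1]□cc
Step 3: δ(p1, □) = (p1, c, L) → [p1]□ccc
Step 4: δ(p1, □) = (p1, c, L) → [p1]□cccc
Step 5: δ(p1, □) = (p1, c, L) → [p1]□ccccc
Step 6: δ(p1, □) = (p1, c, L) → [p1]□cccccc
Step 7: δ(p1, □) = (p1, c, L) → [p1]□ccccccc

The machine has not reached a halting state after 7 steps.
The machine did not halt within the 7-step bound.

Answer: No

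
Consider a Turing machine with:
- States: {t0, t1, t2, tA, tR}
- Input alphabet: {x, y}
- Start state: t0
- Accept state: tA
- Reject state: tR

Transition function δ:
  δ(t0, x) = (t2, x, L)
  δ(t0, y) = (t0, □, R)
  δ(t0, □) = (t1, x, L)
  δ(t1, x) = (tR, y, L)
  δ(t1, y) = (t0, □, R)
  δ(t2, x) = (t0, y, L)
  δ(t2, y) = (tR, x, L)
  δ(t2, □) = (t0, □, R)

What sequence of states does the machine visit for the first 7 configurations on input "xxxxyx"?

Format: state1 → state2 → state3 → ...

Execution trace:
Initial: [t0]xxxxyx
Step 1: δ(t0, x) = (t2, x, L) → [t2]□xxxxyx
Step 2: δ(t2, □) = (t0, □, R) → □[t0]xxxxyx
Step 3: δ(t0, x) = (t2, x, L) → [t2]□xxxxyx
Step 4: δ(t2, □) = (t0, □, R) → □[t0]xxxxyx
Step 5: δ(t0, x) = (t2, x, L) → [t2]□xxxxyx
Step 6: δ(t2, □) = (t0, □, R) → □[t0]xxxxyx

State sequence: t0 → t2 → t0 → t2 → t0 → t2 → t0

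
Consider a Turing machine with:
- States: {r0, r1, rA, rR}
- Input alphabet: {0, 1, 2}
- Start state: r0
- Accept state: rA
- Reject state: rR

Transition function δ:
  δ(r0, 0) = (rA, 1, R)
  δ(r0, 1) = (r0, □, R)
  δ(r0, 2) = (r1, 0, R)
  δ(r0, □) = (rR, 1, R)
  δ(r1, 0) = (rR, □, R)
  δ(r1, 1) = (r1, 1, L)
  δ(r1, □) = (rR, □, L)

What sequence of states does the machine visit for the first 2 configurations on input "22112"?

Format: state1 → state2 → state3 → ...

Execution trace:
Initial: [r0]22112
Step 1: δ(r0, 2) = (r1, 0, R) → 0[r1]2112

No transition is defined for δ(r1, 2). By convention the machine halts and rejects.

State sequence: r0 → r1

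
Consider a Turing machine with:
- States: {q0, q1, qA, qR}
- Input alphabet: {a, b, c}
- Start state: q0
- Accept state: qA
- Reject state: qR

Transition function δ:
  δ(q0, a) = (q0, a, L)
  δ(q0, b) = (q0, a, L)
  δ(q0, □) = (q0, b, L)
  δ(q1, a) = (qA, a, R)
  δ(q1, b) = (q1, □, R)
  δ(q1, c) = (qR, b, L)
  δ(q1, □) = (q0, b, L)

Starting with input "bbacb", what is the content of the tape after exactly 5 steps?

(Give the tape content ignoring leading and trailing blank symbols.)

Execution trace:
Initial: [q0]bbacb
Step 1: δ(q0, b) = (q0, a, L) → [q0]□abacb
Step 2: δ(q0, □) = (q0, b, L) → [q0]□babacb
Step 3: δ(q0, □) = (q0, b, L) → [q0]□bbabacb
Step 4: δ(q0, □) = (q0, b, L) → [q0]□bbbabacb
Step 5: δ(q0, □) = (q0, b, L) → [q0]□bbbbabacb

After 5 steps, the tape (ignoring leading/trailing blanks) is: bbbbabacb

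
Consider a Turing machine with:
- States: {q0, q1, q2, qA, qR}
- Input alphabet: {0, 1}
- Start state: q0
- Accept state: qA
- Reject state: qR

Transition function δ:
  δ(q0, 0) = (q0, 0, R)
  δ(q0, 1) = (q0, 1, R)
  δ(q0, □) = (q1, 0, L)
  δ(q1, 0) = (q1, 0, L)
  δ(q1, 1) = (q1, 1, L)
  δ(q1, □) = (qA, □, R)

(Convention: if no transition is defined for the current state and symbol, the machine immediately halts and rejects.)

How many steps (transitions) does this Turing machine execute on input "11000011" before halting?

Execution trace:
Initial: [q0]11000011
Step 1: δ(q0, 1) = (q0, 1, R) → 1[q0]1000011
Step 2: δ(q0, 1) = (q0, 1, R) → 11[q0]000011
Step 3: δ(q0, 0) = (q0, 0, R) → 110[q0]00011
Step 4: δ(q0, 0) = (q0, 0, R) → 1100[q0]0011
Step 5: δ(q0, 0) = (q0, 0, R) → 11000[q0]011
Step 6: δ(q0, 0) = (q0, 0, R) → 110000[q0]11
Step 7: δ(q0, 1) = (q0, 1, R) → 1100001[q0]1
Step 8: δ(q0, 1) = (q0, 1, R) → 11000011[q0]□
Step 9: δ(q0, □) = (q1, 0, L) → 1100001[q1]10
Step 10: δ(q1, 1) = (q1, 1, L) → 110000[q1]110
Step 11: δ(q1, 1) = (q1, 1, L) → 11000[q1]0110
Step 12: δ(q1, 0) = (q1, 0, L) → 1100[q1]00110
Step 13: δ(q1, 0) = (q1, 0, L) → 110[q1]000110
Step 14: δ(q1, 0) = (q1, 0, L) → 11[q1]0000110
Step 15: δ(q1, 0) = (q1, 0, L) → 1[q1]10000110
Step 16: δ(q1, 1) = (q1, 1, L) → [q1]110000110
Step 17: δ(q1, 1) = (q1, 1, L) → [q1]□110000110
Step 18: δ(q1, □) = (qA, □, R) → □[qA]110000110

The machine reaches the accept state qA and halts.

The machine executed 18 steps before halting.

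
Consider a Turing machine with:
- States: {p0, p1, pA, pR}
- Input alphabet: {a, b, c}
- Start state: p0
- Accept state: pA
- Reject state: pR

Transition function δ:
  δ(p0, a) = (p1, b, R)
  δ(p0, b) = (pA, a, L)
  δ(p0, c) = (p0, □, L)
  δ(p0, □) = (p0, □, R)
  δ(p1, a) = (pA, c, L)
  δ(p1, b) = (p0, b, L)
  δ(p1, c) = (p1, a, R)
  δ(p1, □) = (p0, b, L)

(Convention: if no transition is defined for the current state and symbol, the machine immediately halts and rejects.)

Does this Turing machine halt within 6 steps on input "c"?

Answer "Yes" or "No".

Execution trace:
Initial: [p0]c
Step 1: δ(p0, c) = (p0, □, L) → [p0]□□
Step 2: δ(p0, □) = (p0, □, R) → □[p0]□
Step 3: δ(p0, □) = (p0, □, R) → □□[p0]□
Step 4: δ(p0, □) = (p0, □, R) → □□□[p0]□
Step 5: δ(p0, □) = (p0, □, R) → □□□□[p0]□
Step 6: δ(p0, □) = (p0, □, R) → □□□□□[p0]□

The machine has not reached a halting state after 6 steps.
The machine did not halt within the 6-step bound.

Answer: No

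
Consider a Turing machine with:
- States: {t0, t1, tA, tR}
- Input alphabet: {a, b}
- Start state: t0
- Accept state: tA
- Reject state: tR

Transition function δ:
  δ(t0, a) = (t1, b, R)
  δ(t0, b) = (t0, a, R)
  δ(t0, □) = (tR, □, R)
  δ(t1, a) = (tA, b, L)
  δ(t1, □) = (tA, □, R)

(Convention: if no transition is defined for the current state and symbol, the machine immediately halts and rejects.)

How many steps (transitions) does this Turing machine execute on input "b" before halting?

Execution trace:
Initial: [t0]b
Step 1: δ(t0, b) = (t0, a, R) → a[t0]□
Step 2: δ(t0, □) = (tR, □, R) → a□[tR]□

The machine reaches the reject state tR and halts.

The machine executed 2 steps before halting.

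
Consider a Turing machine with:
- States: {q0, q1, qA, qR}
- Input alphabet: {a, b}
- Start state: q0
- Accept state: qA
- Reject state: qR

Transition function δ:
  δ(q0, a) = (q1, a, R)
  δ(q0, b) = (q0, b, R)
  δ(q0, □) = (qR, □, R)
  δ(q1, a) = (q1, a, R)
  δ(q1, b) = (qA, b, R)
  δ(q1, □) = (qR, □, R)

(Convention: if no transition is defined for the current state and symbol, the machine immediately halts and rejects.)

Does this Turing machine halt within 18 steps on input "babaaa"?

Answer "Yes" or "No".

Execution trace:
Initial: [q0]babaaa
Step 1: δ(q0, b) = (q0, b, R) → b[q0]abaaa
Step 2: δ(q0, a) = (q1, a, R) → ba[q1]baaa
Step 3: δ(q1, b) = (qA, b, R) → bab[qA]aaa

The machine reaches the accept state qA and halts.
The machine halted after 3 steps (within the 18-step bound).

Answer: Yes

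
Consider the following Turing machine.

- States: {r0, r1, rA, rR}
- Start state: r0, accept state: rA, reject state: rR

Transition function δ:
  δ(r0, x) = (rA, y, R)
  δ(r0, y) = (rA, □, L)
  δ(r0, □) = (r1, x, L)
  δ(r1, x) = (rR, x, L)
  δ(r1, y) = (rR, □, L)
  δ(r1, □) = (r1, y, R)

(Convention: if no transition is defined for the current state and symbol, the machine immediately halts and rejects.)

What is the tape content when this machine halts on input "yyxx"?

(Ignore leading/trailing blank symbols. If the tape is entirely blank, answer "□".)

Execution trace:
Initial: [r0]yyxx
Step 1: δ(r0, y) = (rA, □, L) → [rA]□□yxx

The machine reaches the accept state rA and halts.

Final tape (ignoring leading/trailing blanks): yxx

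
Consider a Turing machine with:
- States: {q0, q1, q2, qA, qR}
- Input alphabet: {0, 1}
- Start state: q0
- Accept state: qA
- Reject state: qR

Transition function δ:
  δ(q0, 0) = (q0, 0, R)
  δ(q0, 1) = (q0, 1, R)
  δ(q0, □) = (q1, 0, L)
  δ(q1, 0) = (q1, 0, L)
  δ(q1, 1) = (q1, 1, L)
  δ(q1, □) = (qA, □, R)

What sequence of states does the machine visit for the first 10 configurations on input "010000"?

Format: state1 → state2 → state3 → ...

Execution trace:
Initial: [q0]010000
Step 1: δ(q0, 0) = (q0, 0, R) → 0[q0]10000
Step 2: δ(q0, 1) = (q0, 1, R) → 01[q0]0000
Step 3: δ(q0, 0) = (q0, 0, R) → 010[q0]000
Step 4: δ(q0, 0) = (q0, 0, R) → 0100[q0]00
Step 5: δ(q0, 0) = (q0, 0, R) → 01000[q0]0
Step 6: δ(q0, 0) = (q0, 0, R) → 010000[q0]□
Step 7: δ(q0, □) = (q1, 0, L) → 01000[q1]00
Step 8: δ(q1, 0) = (q1, 0, L) → 0100[q1]000
Step 9: δ(q1, 0) = (q1, 0, L) → 010[q1]0000

State sequence: q0 → q0 → q0 → q0 → q0 → q0 → q0 → q1 → q1 → q1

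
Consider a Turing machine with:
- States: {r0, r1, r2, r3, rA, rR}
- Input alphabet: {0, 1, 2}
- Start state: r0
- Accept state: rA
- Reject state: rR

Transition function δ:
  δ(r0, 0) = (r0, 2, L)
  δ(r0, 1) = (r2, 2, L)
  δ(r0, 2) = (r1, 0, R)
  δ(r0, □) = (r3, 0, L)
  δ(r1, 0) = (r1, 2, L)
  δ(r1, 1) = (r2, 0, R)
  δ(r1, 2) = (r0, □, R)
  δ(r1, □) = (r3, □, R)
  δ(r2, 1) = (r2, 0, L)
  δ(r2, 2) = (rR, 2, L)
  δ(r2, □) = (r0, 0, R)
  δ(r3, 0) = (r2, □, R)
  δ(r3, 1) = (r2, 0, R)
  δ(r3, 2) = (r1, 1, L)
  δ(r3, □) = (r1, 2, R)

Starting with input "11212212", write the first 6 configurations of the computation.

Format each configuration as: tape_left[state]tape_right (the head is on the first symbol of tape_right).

Transitions applied:
Step 1: δ(r0, 1) = (r2, 2, L)
Step 2: δ(r2, □) = (r0, 0, R)
Step 3: δ(r0, 2) = (r1, 0, R)
Step 4: δ(r1, 1) = (r2, 0, R)
Step 5: δ(r2, 2) = (rR, 2, L)

The first 6 configurations are:
[r0]11212212 ⊢ [r2]□21212212 ⊢ 0[r0]21212212 ⊢ 00[r1]1212212 ⊢ 000[r2]212212 ⊢ 00[rR]0212212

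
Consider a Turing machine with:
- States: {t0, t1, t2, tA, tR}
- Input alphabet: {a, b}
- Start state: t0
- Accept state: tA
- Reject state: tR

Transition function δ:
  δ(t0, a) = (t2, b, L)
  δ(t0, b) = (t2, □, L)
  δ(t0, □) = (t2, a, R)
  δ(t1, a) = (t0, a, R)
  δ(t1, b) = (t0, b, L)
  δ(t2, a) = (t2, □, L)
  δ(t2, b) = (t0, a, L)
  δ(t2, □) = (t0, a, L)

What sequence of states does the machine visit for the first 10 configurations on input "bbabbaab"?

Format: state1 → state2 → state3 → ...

Execution trace:
Initial: [t0]bbabbaab
Step 1: δ(t0, b) = (t2, □, L) → [t2]□□babbaab
Step 2: δ(t2, □) = (t0, a, L) → [t0]□a□babbaab
Step 3: δ(t0, □) = (t2, a, R) → a[t2]a□babbaab
Step 4: δ(t2, a) = (t2, □, L) → [t2]a□□babbaab
Step 5: δ(t2, a) = (t2, □, L) → [t2]□□□□babbaab
Step 6: δ(t2, □) = (t0, a, L) → [t0]□a□□□babbaab
Step 7: δ(t0, □) = (t2, a, R) → a[t2]a□□□babbaab
Step 8: δ(t2, a) = (t2, □, L) → [t2]a□□□□babbaab
Step 9: δ(t2, a) = (t2, □, L) → [t2]□□□□□□babbaab

State sequence: t0 → t2 → t0 → t2 → t2 → t2 → t0 → t2 → t2 → t2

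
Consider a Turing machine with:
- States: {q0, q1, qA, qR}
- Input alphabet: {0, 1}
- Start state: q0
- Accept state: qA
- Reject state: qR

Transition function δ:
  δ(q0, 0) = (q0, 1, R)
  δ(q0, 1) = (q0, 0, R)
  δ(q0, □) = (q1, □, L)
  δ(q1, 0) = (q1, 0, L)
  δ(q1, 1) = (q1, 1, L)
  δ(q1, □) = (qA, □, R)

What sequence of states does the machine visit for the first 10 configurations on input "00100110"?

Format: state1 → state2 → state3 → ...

Execution trace:
Initial: [q0]00100110
Step 1: δ(q0, 0) = (q0, 1, R) → 1[q0]0100110
Step 2: δ(q0, 0) = (q0, 1, R) → 11[q0]100110
Step 3: δ(q0, 1) = (q0, 0, R) → 110[q0]00110
Step 4: δ(q0, 0) = (q0, 1, R) → 1101[q0]0110
Step 5: δ(q0, 0) = (q0, 1, R) → 11011[q0]110
Step 6: δ(q0, 1) = (q0, 0, R) → 110110[q0]10
Step 7: δ(q0, 1) = (q0, 0, R) → 1101100[q0]0
Step 8: δ(q0, 0) = (q0, 1, R) → 11011001[q0]□
Step 9: δ(q0, □) = (q1, □, L) → 1101100[q1]1□

State sequence: q0 → q0 → q0 → q0 → q0 → q0 → q0 → q0 → q0 → q1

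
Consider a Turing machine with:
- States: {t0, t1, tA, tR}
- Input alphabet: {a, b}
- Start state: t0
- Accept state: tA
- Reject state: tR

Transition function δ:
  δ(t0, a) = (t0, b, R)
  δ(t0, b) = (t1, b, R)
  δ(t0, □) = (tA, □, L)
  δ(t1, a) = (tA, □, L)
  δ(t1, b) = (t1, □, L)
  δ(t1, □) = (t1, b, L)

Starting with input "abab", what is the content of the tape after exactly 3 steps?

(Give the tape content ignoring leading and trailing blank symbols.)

Execution trace:
Initial: [t0]abab
Step 1: δ(t0, a) = (t0, b, R) → b[t0]bab
Step 2: δ(t0, b) = (t1, b, R) → bb[t1]ab
Step 3: δ(t1, a) = (tA, □, L) → b[tA]b□b

The machine reaches the accept state tA and halts.

After 3 steps, the tape (ignoring leading/trailing blanks) is: bb□b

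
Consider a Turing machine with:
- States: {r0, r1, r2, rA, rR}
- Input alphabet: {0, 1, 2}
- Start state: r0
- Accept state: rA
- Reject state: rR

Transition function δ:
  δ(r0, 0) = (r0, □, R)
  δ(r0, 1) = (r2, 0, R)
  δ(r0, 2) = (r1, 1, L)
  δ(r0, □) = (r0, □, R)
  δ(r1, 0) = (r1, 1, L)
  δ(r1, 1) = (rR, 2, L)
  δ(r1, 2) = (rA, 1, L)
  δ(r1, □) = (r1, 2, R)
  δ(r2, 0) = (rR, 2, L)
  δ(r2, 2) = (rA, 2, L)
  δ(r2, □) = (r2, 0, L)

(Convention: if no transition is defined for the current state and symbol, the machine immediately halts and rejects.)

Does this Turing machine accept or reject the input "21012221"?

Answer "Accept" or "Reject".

Execution trace:
Initial: [r0]21012221
Step 1: δ(r0, 2) = (r1, 1, L) → [r1]□11012221
Step 2: δ(r1, □) = (r1, 2, R) → 2[r1]11012221
Step 3: δ(r1, 1) = (rR, 2, L) → [rR]221012221

The machine reaches the reject state rR and halts.

Answer: Reject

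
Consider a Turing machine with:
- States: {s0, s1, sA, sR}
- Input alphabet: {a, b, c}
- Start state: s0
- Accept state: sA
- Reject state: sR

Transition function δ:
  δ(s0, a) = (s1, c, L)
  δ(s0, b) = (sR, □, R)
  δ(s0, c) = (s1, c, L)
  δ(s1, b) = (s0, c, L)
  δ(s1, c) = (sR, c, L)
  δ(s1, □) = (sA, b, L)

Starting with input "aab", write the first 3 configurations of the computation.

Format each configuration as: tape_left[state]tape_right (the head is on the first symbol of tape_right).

Transitions applied:
Step 1: δ(s0, a) = (s1, c, L)
Step 2: δ(s1, □) = (sA, b, L)

The first 3 configurations are:
[s0]aab ⊢ [s1]□cab ⊢ [sA]□bcab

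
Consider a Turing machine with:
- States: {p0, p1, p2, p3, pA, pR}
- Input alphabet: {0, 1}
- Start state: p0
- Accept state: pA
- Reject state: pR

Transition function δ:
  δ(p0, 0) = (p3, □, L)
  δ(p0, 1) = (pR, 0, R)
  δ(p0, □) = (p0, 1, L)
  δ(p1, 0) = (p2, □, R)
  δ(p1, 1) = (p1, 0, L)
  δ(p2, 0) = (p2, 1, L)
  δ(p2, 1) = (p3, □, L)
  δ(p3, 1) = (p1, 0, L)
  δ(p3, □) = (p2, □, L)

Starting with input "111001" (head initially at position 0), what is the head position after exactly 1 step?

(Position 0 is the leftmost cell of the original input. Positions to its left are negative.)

Execution trace (head position shown):
Step 0: [p0]111001  (head at position 0)
Step 1: move right → 0[pR]11001  (head at position 1)

After 1 step, the head is at position 1.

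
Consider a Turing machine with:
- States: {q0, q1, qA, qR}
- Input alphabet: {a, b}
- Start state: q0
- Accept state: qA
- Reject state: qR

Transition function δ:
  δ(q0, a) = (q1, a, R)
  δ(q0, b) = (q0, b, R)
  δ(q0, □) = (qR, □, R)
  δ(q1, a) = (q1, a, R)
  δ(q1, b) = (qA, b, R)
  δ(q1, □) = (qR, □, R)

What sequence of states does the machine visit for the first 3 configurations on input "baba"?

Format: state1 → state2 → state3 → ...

Execution trace:
Initial: [q0]baba
Step 1: δ(q0, b) = (q0, b, R) → b[q0]aba
Step 2: δ(q0, a) = (q1, a, R) → ba[q1]ba

State sequence: q0 → q0 → q1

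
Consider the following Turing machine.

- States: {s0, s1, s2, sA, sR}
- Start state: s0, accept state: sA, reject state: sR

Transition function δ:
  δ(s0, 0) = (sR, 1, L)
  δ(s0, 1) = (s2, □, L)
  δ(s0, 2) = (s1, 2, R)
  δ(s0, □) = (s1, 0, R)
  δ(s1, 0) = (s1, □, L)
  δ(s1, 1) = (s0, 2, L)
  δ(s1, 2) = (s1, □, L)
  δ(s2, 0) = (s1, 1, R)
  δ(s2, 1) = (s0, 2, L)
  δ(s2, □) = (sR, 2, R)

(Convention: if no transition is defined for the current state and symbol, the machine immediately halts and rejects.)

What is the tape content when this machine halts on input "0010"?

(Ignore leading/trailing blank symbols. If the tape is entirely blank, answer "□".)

Execution trace:
Initial: [s0]0010
Step 1: δ(s0, 0) = (sR, 1, L) → [sR]□1010

The machine reaches the reject state sR and halts.

Final tape (ignoring leading/trailing blanks): 1010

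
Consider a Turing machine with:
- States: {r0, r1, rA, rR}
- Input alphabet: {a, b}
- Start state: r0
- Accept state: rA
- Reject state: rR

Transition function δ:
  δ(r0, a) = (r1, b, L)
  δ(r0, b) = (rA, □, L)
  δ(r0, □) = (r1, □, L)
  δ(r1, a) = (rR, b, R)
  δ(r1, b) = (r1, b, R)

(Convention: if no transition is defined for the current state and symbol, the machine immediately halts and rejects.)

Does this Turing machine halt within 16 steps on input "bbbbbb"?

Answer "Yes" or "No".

Execution trace:
Initial: [r0]bbbbbb
Step 1: δ(r0, b) = (rA, □, L) → [rA]□□bbbbb

The machine reaches the accept state rA and halts.
The machine halted after 1 step (within the 16-step bound).

Answer: Yes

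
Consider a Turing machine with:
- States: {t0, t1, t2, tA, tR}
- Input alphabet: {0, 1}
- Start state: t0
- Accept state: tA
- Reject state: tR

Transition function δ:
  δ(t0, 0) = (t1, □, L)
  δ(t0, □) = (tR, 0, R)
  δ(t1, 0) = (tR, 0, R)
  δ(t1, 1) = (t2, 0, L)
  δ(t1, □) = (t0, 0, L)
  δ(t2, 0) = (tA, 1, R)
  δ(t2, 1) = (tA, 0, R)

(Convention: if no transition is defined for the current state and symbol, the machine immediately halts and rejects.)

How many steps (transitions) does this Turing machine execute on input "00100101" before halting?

Execution trace:
Initial: [t0]00100101
Step 1: δ(t0, 0) = (t1, □, L) → [t1]□□0100101
Step 2: δ(t1, □) = (t0, 0, L) → [t0]□0□0100101
Step 3: δ(t0, □) = (tR, 0, R) → 0[tR]0□0100101

The machine reaches the reject state tR and halts.

The machine executed 3 steps before halting.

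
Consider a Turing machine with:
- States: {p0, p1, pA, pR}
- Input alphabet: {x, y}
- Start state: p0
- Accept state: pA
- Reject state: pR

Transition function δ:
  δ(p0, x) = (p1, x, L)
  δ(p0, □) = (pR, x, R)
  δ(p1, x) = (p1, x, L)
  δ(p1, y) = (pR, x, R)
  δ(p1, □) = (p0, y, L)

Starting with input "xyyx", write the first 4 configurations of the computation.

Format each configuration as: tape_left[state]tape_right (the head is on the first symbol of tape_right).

Transitions applied:
Step 1: δ(p0, x) = (p1, x, L)
Step 2: δ(p1, □) = (p0, y, L)
Step 3: δ(p0, □) = (pR, x, R)

The first 4 configurations are:
[p0]xyyx ⊢ [p1]□xyyx ⊢ [p0]□yxyyx ⊢ x[pR]yxyyx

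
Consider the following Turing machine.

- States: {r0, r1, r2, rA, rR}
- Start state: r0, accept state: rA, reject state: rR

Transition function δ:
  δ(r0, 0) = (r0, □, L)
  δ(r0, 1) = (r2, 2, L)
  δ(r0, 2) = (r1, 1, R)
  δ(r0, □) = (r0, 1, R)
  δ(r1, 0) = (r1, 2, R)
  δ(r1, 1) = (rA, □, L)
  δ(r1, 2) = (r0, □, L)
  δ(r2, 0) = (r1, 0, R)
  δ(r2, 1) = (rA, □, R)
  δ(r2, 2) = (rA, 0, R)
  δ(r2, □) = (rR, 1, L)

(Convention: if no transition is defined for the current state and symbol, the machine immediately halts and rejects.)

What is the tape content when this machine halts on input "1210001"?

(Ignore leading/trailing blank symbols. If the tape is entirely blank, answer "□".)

Execution trace:
Initial: [r0]1210001
Step 1: δ(r0, 1) = (r2, 2, L) → [r2]□2210001
Step 2: δ(r2, □) = (rR, 1, L) → [rR]□12210001

The machine reaches the reject state rR and halts.

Final tape (ignoring leading/trailing blanks): 12210001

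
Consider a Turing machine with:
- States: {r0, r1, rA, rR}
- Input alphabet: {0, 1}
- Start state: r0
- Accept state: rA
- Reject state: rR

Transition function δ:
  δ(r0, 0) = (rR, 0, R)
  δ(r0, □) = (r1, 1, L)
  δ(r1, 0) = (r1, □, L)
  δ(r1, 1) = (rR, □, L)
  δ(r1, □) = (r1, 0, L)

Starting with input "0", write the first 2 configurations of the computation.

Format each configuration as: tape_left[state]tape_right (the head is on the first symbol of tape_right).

Transitions applied:
Step 1: δ(r0, 0) = (rR, 0, R)

The first 2 configurations are:
[r0]0 ⊢ 0[rR]□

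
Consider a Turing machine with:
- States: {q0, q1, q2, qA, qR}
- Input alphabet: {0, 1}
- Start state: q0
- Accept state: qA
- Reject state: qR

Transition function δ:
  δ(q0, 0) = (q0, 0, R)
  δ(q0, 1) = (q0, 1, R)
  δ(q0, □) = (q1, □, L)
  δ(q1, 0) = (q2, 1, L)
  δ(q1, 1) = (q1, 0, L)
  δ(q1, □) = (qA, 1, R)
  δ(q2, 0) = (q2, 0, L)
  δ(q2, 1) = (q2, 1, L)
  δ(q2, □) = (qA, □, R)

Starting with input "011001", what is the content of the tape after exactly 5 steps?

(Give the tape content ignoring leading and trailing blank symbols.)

Execution trace:
Initial: [q0]011001
Step 1: δ(q0, 0) = (q0, 0, R) → 0[q0]11001
Step 2: δ(q0, 1) = (q0, 1, R) → 01[q0]1001
Step 3: δ(q0, 1) = (q0, 1, R) → 011[q0]001
Step 4: δ(q0, 0) = (q0, 0, R) → 0110[q0]01
Step 5: δ(q0, 0) = (q0, 0, R) → 01100[q0]1

After 5 steps, the tape (ignoring leading/trailing blanks) is: 011001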